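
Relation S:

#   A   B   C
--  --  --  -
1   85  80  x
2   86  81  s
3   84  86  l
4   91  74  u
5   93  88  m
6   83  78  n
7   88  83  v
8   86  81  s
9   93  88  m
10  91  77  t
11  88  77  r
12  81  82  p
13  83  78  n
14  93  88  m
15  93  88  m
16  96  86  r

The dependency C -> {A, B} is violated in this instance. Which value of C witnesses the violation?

C=x: row 1 → {A,B} = (85, 80) ✓
C=s: rows 2, 8 → {A,B} = (86, 81), (86, 81) ✓
C=l: row 3 → {A,B} = (84, 86) ✓
C=u: row 4 → {A,B} = (91, 74) ✓
C=m: rows 5, 9, 14, 15 → {A,B} = (93, 88), (93, 88), (93, 88), (93, 88) ✓
C=n: rows 6, 13 → {A,B} = (83, 78), (83, 78) ✓
C=v: row 7 → {A,B} = (88, 83) ✓
C=t: row 10 → {A,B} = (91, 77) ✓
C=r: rows 11, 16 → {A,B} takes values {(88, 77), (96, 86)} — violation
C=p: row 12 → {A,B} = (81, 82) ✓
The only C value with inconsistent RHS is C=r.

r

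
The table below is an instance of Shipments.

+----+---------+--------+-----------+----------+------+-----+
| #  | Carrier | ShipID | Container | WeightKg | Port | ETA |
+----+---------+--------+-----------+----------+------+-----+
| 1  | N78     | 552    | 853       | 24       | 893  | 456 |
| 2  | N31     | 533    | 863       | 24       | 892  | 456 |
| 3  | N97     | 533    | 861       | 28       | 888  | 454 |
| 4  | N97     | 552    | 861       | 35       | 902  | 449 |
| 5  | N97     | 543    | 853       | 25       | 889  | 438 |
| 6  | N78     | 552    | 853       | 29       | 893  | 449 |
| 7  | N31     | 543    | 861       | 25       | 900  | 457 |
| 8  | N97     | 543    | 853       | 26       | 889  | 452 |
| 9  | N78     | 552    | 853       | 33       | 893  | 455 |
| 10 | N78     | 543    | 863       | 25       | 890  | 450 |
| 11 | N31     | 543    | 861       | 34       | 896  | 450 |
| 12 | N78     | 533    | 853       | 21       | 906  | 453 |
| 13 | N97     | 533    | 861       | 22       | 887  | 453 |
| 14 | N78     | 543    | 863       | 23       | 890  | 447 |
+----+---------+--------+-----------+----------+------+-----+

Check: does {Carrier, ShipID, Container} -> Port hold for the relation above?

(Carrier=N78, ShipID=552, Container=853): rows 1, 6, 9 → Port = 893, 893, 893 ✓
(Carrier=N31, ShipID=533, Container=863): row 2 → Port = 892 ✓
(Carrier=N97, ShipID=533, Container=861): rows 3, 13 → Port takes values {888, 887} — violation
(Carrier=N97, ShipID=552, Container=861): row 4 → Port = 902 ✓
(Carrier=N97, ShipID=543, Container=853): rows 5, 8 → Port = 889, 889 ✓
(Carrier=N31, ShipID=543, Container=861): rows 7, 11 → Port takes values {900, 896} — violation
(Carrier=N78, ShipID=543, Container=863): rows 10, 14 → Port = 890, 890 ✓
(Carrier=N78, ShipID=533, Container=853): row 12 → Port = 906 ✓
Two rows agree on {Carrier, ShipID, Container} but differ on Port, so {Carrier, ShipID, Container} -> Port does not hold.

No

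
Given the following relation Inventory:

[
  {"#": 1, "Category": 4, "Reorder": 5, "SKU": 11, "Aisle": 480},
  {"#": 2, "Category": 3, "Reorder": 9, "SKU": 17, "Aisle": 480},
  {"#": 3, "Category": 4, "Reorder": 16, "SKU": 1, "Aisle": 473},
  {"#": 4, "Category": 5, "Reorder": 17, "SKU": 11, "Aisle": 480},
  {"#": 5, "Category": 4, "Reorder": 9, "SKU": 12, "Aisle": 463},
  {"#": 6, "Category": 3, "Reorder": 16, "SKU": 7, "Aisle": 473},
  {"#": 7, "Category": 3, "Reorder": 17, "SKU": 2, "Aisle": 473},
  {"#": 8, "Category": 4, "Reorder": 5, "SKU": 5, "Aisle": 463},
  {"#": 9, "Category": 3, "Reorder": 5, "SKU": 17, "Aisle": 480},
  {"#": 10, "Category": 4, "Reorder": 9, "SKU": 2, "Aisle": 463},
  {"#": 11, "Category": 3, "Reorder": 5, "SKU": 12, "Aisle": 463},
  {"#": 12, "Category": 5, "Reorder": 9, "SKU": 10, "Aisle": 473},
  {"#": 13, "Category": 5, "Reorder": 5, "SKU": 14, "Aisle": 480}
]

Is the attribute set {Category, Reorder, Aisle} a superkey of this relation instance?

No

Rows 5 and 10 have the same {Category, Reorder, Aisle} value (Category=4, Reorder=9, Aisle=463) but are distinct tuples, so {Category, Reorder, Aisle} does not determine every attribute — not a superkey.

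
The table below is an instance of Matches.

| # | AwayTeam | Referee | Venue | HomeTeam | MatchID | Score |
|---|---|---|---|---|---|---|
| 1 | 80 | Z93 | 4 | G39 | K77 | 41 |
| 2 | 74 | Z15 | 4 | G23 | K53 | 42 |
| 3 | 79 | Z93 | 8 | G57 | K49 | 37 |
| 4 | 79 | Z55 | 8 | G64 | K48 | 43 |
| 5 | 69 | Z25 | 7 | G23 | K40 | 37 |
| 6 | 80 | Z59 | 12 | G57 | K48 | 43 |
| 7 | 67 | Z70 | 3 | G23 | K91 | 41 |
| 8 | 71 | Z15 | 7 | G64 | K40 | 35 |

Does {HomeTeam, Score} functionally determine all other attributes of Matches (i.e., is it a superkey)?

Yes

All 8 rows have distinct {HomeTeam, Score} values, so {HomeTeam, Score} → (all attributes) holds and {HomeTeam, Score} is a superkey.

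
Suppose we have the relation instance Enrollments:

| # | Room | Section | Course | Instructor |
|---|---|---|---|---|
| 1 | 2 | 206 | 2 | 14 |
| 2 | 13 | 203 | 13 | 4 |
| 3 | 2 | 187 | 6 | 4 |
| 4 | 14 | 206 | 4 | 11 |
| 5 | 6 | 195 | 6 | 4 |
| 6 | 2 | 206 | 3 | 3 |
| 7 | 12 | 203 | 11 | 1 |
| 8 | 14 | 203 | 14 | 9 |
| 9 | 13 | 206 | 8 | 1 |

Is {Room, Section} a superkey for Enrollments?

No

Rows 1 and 6 have the same {Room, Section} value (Room=2, Section=206) but are distinct tuples, so {Room, Section} does not determine every attribute — not a superkey.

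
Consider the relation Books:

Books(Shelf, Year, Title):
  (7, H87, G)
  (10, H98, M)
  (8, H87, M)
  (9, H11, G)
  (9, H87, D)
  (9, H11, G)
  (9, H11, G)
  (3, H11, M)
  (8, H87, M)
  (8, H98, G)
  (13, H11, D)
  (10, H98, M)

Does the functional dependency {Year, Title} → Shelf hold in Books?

(Year=H87, Title=G): 1 row → Shelf = 7 ✓
(Year=H98, Title=M): 2 rows → Shelf = 10, 10 ✓
(Year=H87, Title=M): 2 rows → Shelf = 8, 8 ✓
(Year=H11, Title=G): 3 rows → Shelf = 9, 9, 9 ✓
(Year=H87, Title=D): 1 row → Shelf = 9 ✓
(Year=H11, Title=M): 1 row → Shelf = 3 ✓
(Year=H98, Title=G): 1 row → Shelf = 8 ✓
(Year=H11, Title=D): 1 row → Shelf = 13 ✓
Every {Year, Title} value is associated with a single Shelf value, so {Year, Title} → Shelf holds.

Yes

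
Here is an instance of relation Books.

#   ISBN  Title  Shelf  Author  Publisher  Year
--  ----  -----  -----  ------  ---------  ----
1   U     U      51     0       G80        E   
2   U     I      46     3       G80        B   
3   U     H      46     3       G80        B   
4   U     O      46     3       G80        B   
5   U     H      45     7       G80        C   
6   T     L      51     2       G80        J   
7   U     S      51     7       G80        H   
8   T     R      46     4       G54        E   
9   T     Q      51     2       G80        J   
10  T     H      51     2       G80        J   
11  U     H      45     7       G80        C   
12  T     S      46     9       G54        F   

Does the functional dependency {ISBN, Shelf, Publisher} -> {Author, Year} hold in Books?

(ISBN=U, Shelf=51, Publisher=G80): rows 1, 7 → {Author,Year} takes values {(0, E), (7, H)} — violation
(ISBN=U, Shelf=46, Publisher=G80): rows 2, 3, 4 → {Author,Year} = (3, B), (3, B), (3, B) ✓
(ISBN=U, Shelf=45, Publisher=G80): rows 5, 11 → {Author,Year} = (7, C), (7, C) ✓
(ISBN=T, Shelf=51, Publisher=G80): rows 6, 9, 10 → {Author,Year} = (2, J), (2, J), (2, J) ✓
(ISBN=T, Shelf=46, Publisher=G54): rows 8, 12 → {Author,Year} takes values {(4, E), (9, F)} — violation
Two rows agree on {ISBN, Shelf, Publisher} but differ on {Author, Year}, so {ISBN, Shelf, Publisher} -> {Author, Year} does not hold.

No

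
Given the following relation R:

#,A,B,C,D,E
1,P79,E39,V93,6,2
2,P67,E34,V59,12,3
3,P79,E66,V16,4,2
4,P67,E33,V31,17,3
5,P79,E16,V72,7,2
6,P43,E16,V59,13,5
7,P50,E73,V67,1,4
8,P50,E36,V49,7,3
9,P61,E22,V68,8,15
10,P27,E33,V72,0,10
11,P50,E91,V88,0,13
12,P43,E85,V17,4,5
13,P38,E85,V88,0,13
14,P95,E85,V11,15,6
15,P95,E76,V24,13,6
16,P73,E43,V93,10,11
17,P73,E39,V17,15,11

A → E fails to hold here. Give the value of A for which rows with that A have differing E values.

A=P79: rows 1, 3, 5 → E = 2, 2, 2 ✓
A=P67: rows 2, 4 → E = 3, 3 ✓
A=P43: rows 6, 12 → E = 5, 5 ✓
A=P50: rows 7, 8, 11 → E takes values {4, 3, 13} — violation
A=P61: row 9 → E = 15 ✓
A=P27: row 10 → E = 10 ✓
A=P38: row 13 → E = 13 ✓
A=P95: rows 14, 15 → E = 6, 6 ✓
A=P73: rows 16, 17 → E = 11, 11 ✓
The only A value with inconsistent E is A=P50.

P50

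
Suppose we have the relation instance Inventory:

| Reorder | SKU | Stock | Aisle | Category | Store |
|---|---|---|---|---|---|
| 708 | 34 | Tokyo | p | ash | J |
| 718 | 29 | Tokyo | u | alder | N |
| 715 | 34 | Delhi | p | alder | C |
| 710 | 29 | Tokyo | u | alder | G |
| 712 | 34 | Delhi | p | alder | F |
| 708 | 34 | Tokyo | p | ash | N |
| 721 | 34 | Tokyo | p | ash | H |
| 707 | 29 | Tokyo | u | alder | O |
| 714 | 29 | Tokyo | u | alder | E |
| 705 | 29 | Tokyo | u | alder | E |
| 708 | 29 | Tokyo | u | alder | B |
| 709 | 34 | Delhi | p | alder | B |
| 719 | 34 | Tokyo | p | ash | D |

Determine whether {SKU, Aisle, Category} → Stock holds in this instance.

Yes

(SKU=34, Aisle=p, Category=ash): 4 rows → Stock = Tokyo, Tokyo, Tokyo, Tokyo ✓
(SKU=29, Aisle=u, Category=alder): 6 rows → Stock = Tokyo, Tokyo, Tokyo, Tokyo, Tokyo, Tokyo ✓
(SKU=34, Aisle=p, Category=alder): 3 rows → Stock = Delhi, Delhi, Delhi ✓
Every {SKU, Aisle, Category} value is associated with a single Stock value, so {SKU, Aisle, Category} → Stock holds.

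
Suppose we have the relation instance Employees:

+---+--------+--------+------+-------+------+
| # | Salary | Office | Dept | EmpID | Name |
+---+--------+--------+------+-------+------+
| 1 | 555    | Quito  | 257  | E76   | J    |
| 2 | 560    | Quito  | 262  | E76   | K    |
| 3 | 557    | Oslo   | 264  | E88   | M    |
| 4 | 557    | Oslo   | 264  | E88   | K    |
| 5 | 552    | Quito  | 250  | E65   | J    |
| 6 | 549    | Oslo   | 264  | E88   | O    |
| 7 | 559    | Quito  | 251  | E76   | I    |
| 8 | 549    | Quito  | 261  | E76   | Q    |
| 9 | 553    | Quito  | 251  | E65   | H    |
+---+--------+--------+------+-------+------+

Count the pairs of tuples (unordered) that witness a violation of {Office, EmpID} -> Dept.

(Office=Quito, EmpID=E76): violating pairs (1,2), (1,7), (1,8), (2,7), (2,8), (7,8) — 6 pairs.
(Office=Oslo, EmpID=E88): all 3 rows agree on Dept — 0 pairs.
(Office=Quito, EmpID=E65): violating pairs (5,9) — 1 pair.

7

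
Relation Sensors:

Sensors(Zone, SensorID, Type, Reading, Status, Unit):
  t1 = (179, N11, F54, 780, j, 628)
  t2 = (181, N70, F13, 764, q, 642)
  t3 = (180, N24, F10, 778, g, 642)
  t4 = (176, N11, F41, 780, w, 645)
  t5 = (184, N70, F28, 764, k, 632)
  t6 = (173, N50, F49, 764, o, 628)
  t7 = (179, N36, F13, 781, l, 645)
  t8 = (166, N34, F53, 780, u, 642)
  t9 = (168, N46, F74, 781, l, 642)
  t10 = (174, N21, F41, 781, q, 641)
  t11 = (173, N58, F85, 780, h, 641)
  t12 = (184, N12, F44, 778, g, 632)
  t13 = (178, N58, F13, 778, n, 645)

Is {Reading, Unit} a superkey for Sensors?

Yes

All 13 rows have distinct {Reading, Unit} values, so {Reading, Unit} → (all attributes) holds and {Reading, Unit} is a superkey.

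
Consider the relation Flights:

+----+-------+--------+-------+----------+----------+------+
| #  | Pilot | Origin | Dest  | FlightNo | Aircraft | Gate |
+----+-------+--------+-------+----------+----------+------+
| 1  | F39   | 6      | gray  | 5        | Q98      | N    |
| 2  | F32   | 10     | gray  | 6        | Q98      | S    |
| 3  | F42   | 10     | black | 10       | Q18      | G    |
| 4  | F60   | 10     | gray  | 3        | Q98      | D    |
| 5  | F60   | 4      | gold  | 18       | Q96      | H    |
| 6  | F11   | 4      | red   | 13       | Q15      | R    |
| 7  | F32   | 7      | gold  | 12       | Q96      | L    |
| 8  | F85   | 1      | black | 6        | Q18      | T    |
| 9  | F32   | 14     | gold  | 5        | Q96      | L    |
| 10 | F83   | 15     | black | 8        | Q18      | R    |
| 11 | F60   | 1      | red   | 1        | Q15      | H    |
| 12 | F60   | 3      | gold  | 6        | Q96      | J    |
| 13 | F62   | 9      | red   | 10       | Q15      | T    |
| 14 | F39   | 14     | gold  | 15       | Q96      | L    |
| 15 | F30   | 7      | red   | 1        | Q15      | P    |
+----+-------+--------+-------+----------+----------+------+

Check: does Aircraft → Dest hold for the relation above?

Yes

Aircraft=Q98: rows 1, 2, 4 → Dest = gray, gray, gray ✓
Aircraft=Q18: rows 3, 8, 10 → Dest = black, black, black ✓
Aircraft=Q96: rows 5, 7, 9, 12, 14 → Dest = gold, gold, gold, gold, gold ✓
Aircraft=Q15: rows 6, 11, 13, 15 → Dest = red, red, red, red ✓
Every Aircraft value is associated with a single Dest value, so Aircraft → Dest holds.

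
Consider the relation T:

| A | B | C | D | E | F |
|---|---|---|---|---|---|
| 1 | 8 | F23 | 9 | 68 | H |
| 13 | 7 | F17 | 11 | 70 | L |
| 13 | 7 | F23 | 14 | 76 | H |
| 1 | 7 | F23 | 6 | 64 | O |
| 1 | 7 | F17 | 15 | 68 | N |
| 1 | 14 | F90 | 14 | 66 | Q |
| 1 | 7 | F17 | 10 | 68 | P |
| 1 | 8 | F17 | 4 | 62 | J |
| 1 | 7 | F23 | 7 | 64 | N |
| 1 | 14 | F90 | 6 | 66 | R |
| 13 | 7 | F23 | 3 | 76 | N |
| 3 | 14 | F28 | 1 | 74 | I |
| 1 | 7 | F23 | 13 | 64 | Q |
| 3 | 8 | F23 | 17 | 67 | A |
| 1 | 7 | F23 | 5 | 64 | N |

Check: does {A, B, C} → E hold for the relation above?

Yes

(A=1, B=8, C=F23): 1 row → E = 68 ✓
(A=13, B=7, C=F17): 1 row → E = 70 ✓
(A=13, B=7, C=F23): 2 rows → E = 76, 76 ✓
(A=1, B=7, C=F23): 4 rows → E = 64, 64, 64, 64 ✓
(A=1, B=7, C=F17): 2 rows → E = 68, 68 ✓
(A=1, B=14, C=F90): 2 rows → E = 66, 66 ✓
(A=1, B=8, C=F17): 1 row → E = 62 ✓
(A=3, B=14, C=F28): 1 row → E = 74 ✓
(A=3, B=8, C=F23): 1 row → E = 67 ✓
Every {A, B, C} value is associated with a single E value, so {A, B, C} → E holds.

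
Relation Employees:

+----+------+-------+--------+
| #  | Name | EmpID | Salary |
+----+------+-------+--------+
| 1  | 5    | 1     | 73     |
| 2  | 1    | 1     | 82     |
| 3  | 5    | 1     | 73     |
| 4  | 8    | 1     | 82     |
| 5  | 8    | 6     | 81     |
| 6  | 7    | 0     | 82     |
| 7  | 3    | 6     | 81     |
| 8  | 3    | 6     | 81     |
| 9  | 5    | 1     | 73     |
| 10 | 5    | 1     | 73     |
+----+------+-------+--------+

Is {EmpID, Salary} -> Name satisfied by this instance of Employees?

(EmpID=1, Salary=73): rows 1, 3, 9, 10 → Name = 5, 5, 5, 5 ✓
(EmpID=1, Salary=82): rows 2, 4 → Name takes values {1, 8} — violation
(EmpID=6, Salary=81): rows 5, 7, 8 → Name takes values {8, 3} — violation
(EmpID=0, Salary=82): row 6 → Name = 7 ✓
Two rows agree on {EmpID, Salary} but differ on Name, so {EmpID, Salary} -> Name does not hold.

No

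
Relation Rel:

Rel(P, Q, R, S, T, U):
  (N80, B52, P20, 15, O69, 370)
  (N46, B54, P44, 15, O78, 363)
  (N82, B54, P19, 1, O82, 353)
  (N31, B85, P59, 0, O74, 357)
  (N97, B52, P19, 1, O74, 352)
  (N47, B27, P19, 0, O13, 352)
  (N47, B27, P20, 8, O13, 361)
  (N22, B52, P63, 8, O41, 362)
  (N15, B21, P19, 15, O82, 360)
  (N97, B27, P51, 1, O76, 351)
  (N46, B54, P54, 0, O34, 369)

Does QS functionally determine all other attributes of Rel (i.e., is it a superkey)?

Yes

All 11 rows have distinct QS values, so QS → (all attributes) holds and QS is a superkey.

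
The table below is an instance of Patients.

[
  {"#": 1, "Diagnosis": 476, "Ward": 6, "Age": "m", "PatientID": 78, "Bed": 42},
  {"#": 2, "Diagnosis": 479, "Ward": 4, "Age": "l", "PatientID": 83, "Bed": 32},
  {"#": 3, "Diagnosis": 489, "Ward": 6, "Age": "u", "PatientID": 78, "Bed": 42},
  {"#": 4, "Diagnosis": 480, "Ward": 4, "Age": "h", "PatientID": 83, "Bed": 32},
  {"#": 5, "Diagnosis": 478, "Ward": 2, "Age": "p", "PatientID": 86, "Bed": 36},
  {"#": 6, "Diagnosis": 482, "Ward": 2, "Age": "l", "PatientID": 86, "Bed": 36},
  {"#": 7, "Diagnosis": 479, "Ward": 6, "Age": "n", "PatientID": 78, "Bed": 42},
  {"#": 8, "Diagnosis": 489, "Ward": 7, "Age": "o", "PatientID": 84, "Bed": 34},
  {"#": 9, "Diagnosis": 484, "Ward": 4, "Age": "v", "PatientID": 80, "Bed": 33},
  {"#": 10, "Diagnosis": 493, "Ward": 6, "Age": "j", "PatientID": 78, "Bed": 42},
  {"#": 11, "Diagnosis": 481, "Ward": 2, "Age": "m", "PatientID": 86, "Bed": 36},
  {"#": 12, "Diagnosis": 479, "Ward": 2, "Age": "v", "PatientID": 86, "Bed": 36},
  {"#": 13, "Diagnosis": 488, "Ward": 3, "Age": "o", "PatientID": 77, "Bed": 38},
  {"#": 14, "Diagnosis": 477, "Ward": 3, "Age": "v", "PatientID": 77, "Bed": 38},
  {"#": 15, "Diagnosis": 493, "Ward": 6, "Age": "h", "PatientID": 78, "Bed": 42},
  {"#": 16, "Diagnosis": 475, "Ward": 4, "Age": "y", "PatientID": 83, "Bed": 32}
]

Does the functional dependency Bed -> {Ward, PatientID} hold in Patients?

Yes

Bed=42: rows 1, 3, 7, 10, 15 → {Ward,PatientID} = (6, 78), (6, 78), (6, 78), (6, 78), (6, 78) ✓
Bed=32: rows 2, 4, 16 → {Ward,PatientID} = (4, 83), (4, 83), (4, 83) ✓
Bed=36: rows 5, 6, 11, 12 → {Ward,PatientID} = (2, 86), (2, 86), (2, 86), (2, 86) ✓
Bed=34: row 8 → {Ward,PatientID} = (7, 84) ✓
Bed=33: row 9 → {Ward,PatientID} = (4, 80) ✓
Bed=38: rows 13, 14 → {Ward,PatientID} = (3, 77), (3, 77) ✓
Every Bed value is associated with a single {Ward, PatientID} value, so Bed -> {Ward, PatientID} holds.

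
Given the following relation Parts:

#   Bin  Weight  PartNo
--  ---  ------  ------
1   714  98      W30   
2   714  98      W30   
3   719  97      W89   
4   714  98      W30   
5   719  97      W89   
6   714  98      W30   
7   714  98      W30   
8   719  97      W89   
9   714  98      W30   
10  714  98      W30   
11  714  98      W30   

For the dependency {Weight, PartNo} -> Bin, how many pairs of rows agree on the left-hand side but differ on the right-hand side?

0

(Weight=98, PartNo=W30): all 8 rows agree on Bin — 0 pairs.
(Weight=97, PartNo=W89): all 3 rows agree on Bin — 0 pairs.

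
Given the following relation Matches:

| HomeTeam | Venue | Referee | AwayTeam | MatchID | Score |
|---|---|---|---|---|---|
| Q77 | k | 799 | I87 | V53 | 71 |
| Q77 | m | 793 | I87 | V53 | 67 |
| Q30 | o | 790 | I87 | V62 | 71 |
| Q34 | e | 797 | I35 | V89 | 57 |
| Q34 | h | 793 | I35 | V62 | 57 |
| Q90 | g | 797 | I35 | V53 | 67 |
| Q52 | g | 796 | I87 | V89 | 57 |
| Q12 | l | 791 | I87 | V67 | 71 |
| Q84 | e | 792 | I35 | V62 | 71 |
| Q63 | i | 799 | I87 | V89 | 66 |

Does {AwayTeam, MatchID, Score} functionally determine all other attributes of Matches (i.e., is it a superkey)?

All 10 rows have distinct {AwayTeam, MatchID, Score} values, so {AwayTeam, MatchID, Score} → (all attributes) holds and {AwayTeam, MatchID, Score} is a superkey.

Yes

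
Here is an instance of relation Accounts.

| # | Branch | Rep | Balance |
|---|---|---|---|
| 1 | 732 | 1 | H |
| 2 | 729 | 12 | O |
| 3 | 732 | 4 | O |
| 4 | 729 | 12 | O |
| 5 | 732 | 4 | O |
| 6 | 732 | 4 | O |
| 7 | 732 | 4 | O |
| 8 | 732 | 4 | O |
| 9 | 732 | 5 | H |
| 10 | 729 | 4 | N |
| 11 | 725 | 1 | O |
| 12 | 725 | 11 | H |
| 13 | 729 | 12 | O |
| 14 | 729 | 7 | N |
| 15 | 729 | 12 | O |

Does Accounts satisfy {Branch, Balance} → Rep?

No

(Branch=732, Balance=H): rows 1, 9 → Rep takes values {1, 5} — violation
(Branch=729, Balance=O): rows 2, 4, 13, 15 → Rep = 12, 12, 12, 12 ✓
(Branch=732, Balance=O): rows 3, 5, 6, 7, 8 → Rep = 4, 4, 4, 4, 4 ✓
(Branch=729, Balance=N): rows 10, 14 → Rep takes values {4, 7} — violation
(Branch=725, Balance=O): row 11 → Rep = 1 ✓
(Branch=725, Balance=H): row 12 → Rep = 11 ✓
Two rows agree on {Branch, Balance} but differ on Rep, so {Branch, Balance} → Rep does not hold.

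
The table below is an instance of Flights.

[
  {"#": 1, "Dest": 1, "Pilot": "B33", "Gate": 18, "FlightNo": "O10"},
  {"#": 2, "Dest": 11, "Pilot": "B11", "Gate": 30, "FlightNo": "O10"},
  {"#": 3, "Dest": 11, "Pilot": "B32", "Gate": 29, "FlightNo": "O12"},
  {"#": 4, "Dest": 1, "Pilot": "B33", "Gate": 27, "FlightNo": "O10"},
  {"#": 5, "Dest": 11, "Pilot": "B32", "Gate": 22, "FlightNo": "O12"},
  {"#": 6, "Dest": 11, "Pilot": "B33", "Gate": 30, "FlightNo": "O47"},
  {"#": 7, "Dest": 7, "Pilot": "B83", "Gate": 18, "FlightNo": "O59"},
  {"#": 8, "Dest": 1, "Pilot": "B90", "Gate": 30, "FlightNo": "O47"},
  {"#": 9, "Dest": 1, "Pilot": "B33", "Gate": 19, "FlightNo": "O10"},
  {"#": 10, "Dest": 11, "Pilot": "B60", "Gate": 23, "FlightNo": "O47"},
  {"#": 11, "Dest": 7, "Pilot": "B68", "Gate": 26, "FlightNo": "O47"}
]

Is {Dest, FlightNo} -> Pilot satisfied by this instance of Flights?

No

(Dest=1, FlightNo=O10): rows 1, 4, 9 → Pilot = B33, B33, B33 ✓
(Dest=11, FlightNo=O10): row 2 → Pilot = B11 ✓
(Dest=11, FlightNo=O12): rows 3, 5 → Pilot = B32, B32 ✓
(Dest=11, FlightNo=O47): rows 6, 10 → Pilot takes values {B33, B60} — violation
(Dest=7, FlightNo=O59): row 7 → Pilot = B83 ✓
(Dest=1, FlightNo=O47): row 8 → Pilot = B90 ✓
(Dest=7, FlightNo=O47): row 11 → Pilot = B68 ✓
Two rows agree on {Dest, FlightNo} but differ on Pilot, so {Dest, FlightNo} -> Pilot does not hold.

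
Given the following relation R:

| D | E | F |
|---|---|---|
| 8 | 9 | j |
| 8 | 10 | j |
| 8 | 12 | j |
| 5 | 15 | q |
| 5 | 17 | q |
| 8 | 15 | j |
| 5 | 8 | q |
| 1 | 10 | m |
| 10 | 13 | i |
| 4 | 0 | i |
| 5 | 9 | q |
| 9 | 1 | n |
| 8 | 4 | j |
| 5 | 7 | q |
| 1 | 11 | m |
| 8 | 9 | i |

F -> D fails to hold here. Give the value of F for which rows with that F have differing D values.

i

F=j: 5 rows → D = 8, 8, 8, 8, 8 ✓
F=q: 5 rows → D = 5, 5, 5, 5, 5 ✓
F=m: 2 rows → D = 1, 1 ✓
F=i: 3 rows → D takes values {10, 4, 8} — violation
F=n: 1 row → D = 9 ✓
The only F value with inconsistent D is F=i.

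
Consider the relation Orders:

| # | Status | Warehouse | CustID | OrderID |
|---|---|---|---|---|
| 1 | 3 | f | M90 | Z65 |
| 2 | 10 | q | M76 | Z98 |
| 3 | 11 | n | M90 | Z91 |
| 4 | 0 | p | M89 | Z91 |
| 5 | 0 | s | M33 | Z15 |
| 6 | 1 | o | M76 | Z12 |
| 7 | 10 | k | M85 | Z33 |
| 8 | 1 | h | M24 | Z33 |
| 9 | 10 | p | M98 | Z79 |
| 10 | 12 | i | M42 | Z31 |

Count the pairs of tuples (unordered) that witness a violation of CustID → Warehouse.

CustID=M90: violating pairs (1,3) — 1 pair.
CustID=M76: violating pairs (2,6) — 1 pair.

2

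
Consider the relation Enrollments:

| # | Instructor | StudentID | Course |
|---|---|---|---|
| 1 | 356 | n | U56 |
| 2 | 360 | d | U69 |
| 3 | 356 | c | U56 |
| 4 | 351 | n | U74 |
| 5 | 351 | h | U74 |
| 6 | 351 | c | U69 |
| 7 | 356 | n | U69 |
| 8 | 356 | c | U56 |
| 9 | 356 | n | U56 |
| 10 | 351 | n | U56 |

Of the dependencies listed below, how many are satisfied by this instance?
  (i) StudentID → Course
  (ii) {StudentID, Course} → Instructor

0

(i) StudentID → Course: StudentID=n: rows 1, 4, 7, 9, 10 → Course takes values {U56, U74, U69} — violation; StudentID=c: rows 3, 6, 8 → Course takes values {U56, U69} — violation — fails.
(ii) {StudentID, Course} → Instructor: (StudentID=n, Course=U56): rows 1, 9, 10 → Instructor takes values {356, 351} — violation — fails.
None of the 2 dependencies hold.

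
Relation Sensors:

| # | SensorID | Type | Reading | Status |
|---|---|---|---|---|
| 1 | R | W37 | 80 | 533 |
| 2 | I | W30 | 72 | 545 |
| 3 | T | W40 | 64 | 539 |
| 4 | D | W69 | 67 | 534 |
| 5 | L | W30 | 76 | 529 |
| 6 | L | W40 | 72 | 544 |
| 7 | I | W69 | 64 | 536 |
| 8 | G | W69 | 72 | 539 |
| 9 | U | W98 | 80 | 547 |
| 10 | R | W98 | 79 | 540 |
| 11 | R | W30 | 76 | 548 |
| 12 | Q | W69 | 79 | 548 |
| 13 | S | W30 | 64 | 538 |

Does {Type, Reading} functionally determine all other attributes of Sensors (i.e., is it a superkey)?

Rows 5 and 11 have the same {Type, Reading} value (Type=W30, Reading=76) but are distinct tuples, so {Type, Reading} does not determine every attribute — not a superkey.

No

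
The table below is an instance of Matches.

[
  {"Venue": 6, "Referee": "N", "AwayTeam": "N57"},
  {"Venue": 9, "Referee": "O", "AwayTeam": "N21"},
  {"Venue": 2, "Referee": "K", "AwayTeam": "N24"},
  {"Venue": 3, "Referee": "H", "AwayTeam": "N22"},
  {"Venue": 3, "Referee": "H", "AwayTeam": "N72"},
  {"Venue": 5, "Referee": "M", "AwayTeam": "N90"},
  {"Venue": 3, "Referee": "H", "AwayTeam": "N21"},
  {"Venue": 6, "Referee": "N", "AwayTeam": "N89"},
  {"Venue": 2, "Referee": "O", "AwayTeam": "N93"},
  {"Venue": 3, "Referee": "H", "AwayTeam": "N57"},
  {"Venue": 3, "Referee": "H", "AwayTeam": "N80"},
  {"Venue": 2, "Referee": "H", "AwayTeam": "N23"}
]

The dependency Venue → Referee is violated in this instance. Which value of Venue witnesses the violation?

2

Venue=6: 2 rows → Referee = N, N ✓
Venue=9: 1 row → Referee = O ✓
Venue=2: 3 rows → Referee takes values {K, O, H} — violation
Venue=3: 5 rows → Referee = H, H, H, H, H ✓
Venue=5: 1 row → Referee = M ✓
The only Venue value with inconsistent Referee is Venue=2.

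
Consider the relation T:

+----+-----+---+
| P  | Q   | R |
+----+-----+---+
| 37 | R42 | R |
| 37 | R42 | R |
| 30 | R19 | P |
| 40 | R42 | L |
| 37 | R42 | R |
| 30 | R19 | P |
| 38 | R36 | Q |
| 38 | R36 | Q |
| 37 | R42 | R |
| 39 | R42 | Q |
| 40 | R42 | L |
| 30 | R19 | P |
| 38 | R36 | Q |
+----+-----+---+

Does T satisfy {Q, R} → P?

(Q=R42, R=R): 4 rows → P = 37, 37, 37, 37 ✓
(Q=R19, R=P): 3 rows → P = 30, 30, 30 ✓
(Q=R42, R=L): 2 rows → P = 40, 40 ✓
(Q=R36, R=Q): 3 rows → P = 38, 38, 38 ✓
(Q=R42, R=Q): 1 row → P = 39 ✓
Every {Q, R} value is associated with a single P value, so {Q, R} → P holds.

Yes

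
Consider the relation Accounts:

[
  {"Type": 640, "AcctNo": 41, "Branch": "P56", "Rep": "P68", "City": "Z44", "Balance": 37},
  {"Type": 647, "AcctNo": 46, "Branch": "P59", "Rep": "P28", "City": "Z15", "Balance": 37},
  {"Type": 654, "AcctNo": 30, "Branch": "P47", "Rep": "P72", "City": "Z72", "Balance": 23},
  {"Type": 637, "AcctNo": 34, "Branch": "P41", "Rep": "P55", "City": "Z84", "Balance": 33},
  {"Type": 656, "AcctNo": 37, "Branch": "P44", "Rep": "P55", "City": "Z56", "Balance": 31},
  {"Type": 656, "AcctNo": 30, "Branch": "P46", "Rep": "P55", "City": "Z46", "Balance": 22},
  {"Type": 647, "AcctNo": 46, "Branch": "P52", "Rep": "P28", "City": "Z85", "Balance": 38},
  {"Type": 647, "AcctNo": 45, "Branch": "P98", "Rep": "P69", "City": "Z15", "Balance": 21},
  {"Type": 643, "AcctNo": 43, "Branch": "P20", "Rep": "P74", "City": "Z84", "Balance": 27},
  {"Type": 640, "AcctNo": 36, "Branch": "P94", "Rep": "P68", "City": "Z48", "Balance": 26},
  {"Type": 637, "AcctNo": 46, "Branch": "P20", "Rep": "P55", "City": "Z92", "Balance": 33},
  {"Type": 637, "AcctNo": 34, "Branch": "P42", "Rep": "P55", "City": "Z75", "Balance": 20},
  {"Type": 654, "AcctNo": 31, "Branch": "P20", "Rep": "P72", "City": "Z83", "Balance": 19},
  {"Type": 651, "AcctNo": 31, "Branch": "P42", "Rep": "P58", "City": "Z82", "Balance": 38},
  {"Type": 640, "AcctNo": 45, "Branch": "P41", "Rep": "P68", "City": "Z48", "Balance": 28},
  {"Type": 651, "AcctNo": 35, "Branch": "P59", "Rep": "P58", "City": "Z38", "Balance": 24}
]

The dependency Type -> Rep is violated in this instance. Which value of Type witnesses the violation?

Type=640: 3 rows → Rep = P68, P68, P68 ✓
Type=647: 3 rows → Rep takes values {P28, P69} — violation
Type=654: 2 rows → Rep = P72, P72 ✓
Type=637: 3 rows → Rep = P55, P55, P55 ✓
Type=656: 2 rows → Rep = P55, P55 ✓
Type=643: 1 row → Rep = P74 ✓
Type=651: 2 rows → Rep = P58, P58 ✓
The only Type value with inconsistent Rep is Type=647.

647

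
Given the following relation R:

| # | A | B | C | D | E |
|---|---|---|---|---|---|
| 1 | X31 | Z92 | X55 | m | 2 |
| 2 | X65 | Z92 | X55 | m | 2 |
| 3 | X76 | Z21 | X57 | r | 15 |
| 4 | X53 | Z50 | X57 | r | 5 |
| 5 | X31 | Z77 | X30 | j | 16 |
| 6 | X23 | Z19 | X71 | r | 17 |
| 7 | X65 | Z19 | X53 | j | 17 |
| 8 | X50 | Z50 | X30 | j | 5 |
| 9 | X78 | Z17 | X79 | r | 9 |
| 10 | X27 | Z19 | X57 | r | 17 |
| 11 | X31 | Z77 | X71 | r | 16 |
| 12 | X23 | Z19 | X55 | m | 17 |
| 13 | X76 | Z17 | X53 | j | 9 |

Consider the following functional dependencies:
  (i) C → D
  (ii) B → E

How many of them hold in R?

2

(i) C → D: every LHS value maps to a single RHS value — holds.
(ii) B → E: every LHS value maps to a single RHS value — holds.
2 of the 2 dependencies hold.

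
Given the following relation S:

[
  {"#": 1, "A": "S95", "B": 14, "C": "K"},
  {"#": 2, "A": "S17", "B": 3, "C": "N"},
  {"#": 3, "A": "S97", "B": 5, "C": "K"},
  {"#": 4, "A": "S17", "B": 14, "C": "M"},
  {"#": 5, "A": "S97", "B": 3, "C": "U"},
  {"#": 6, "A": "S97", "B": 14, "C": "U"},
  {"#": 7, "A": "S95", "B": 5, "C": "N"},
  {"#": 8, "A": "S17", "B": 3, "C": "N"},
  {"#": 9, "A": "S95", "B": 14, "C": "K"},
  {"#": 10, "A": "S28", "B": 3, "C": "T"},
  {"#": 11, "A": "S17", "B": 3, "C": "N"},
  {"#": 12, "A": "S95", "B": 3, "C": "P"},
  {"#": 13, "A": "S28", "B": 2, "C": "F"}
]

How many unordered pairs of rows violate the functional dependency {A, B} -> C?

(A=S95, B=14): all 2 rows agree on C — 0 pairs.
(A=S17, B=3): all 3 rows agree on C — 0 pairs.

0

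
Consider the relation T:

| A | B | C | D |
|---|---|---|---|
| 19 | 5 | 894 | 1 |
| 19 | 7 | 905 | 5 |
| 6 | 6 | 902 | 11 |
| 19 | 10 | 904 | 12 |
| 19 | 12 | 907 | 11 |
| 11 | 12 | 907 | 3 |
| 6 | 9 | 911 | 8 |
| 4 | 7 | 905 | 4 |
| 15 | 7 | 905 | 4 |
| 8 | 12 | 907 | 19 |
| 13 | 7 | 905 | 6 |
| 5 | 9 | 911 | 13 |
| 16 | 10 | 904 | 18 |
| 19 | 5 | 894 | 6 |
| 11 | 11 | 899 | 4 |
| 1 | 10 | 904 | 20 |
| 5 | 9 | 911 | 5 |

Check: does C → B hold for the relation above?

C=894: 2 rows → B = 5, 5 ✓
C=905: 4 rows → B = 7, 7, 7, 7 ✓
C=902: 1 row → B = 6 ✓
C=904: 3 rows → B = 10, 10, 10 ✓
C=907: 3 rows → B = 12, 12, 12 ✓
C=911: 3 rows → B = 9, 9, 9 ✓
C=899: 1 row → B = 11 ✓
Every C value is associated with a single B value, so C → B holds.

Yes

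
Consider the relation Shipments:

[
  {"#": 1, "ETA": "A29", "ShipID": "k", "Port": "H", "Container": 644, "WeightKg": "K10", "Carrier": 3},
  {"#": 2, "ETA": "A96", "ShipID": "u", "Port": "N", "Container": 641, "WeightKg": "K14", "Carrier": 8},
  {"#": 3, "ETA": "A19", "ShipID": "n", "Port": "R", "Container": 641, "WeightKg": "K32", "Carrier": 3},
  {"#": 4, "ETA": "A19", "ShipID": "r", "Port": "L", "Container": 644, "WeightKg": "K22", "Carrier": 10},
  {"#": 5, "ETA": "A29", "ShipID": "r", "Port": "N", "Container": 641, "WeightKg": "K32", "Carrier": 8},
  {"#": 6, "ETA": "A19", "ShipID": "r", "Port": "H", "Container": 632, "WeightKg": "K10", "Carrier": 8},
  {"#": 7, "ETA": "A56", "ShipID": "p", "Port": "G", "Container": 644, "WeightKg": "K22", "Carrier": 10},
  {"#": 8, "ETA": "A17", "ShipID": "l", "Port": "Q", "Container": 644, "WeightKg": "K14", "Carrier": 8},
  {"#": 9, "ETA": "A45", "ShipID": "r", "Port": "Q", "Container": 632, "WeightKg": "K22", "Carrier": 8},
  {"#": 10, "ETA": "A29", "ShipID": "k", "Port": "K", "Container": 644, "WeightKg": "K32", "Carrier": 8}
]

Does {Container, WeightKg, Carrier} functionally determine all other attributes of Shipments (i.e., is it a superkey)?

Rows 4 and 7 have the same {Container, WeightKg, Carrier} value (Container=644, WeightKg=K22, Carrier=10) but are distinct tuples, so {Container, WeightKg, Carrier} does not determine every attribute — not a superkey.

No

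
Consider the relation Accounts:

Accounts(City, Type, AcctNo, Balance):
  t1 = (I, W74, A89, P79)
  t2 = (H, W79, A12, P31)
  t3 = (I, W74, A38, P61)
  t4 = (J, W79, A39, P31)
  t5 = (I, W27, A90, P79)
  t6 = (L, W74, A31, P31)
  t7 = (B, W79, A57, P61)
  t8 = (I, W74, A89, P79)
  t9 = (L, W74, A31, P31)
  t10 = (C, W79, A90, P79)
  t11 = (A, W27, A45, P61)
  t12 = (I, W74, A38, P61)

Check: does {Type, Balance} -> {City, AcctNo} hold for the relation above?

No

(Type=W74, Balance=P79): rows 1, 8 → {City,AcctNo} = (I, A89), (I, A89) ✓
(Type=W79, Balance=P31): rows 2, 4 → {City,AcctNo} takes values {(H, A12), (J, A39)} — violation
(Type=W74, Balance=P61): rows 3, 12 → {City,AcctNo} = (I, A38), (I, A38) ✓
(Type=W27, Balance=P79): row 5 → {City,AcctNo} = (I, A90) ✓
(Type=W74, Balance=P31): rows 6, 9 → {City,AcctNo} = (L, A31), (L, A31) ✓
(Type=W79, Balance=P61): row 7 → {City,AcctNo} = (B, A57) ✓
(Type=W79, Balance=P79): row 10 → {City,AcctNo} = (C, A90) ✓
(Type=W27, Balance=P61): row 11 → {City,AcctNo} = (A, A45) ✓
Two rows agree on {Type, Balance} but differ on {City, AcctNo}, so {Type, Balance} -> {City, AcctNo} does not hold.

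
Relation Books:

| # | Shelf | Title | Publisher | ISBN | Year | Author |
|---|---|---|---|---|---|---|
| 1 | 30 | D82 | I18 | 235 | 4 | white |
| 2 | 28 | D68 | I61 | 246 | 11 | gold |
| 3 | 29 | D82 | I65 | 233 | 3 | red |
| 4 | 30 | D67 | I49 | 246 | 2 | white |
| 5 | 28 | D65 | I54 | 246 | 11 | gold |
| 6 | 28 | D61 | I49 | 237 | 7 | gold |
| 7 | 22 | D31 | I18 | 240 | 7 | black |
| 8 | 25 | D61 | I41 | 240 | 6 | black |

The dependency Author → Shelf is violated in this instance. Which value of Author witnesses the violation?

black

Author=white: rows 1, 4 → Shelf = 30, 30 ✓
Author=gold: rows 2, 5, 6 → Shelf = 28, 28, 28 ✓
Author=red: row 3 → Shelf = 29 ✓
Author=black: rows 7, 8 → Shelf takes values {22, 25} — violation
The only Author value with inconsistent Shelf is Author=black.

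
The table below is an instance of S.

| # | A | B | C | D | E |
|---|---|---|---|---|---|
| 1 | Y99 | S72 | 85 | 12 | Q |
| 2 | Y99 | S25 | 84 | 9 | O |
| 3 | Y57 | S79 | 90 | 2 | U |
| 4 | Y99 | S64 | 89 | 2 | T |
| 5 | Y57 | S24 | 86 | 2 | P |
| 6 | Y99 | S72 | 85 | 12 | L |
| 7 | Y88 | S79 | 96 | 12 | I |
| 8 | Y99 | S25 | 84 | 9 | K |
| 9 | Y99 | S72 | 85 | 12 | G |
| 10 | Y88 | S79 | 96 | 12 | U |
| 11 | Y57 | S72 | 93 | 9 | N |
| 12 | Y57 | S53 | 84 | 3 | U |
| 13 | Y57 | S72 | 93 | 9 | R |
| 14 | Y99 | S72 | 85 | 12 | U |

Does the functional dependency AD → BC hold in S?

(A=Y99, D=12): rows 1, 6, 9, 14 → {B,C} = (S72, 85), (S72, 85), (S72, 85), (S72, 85) ✓
(A=Y99, D=9): rows 2, 8 → {B,C} = (S25, 84), (S25, 84) ✓
(A=Y57, D=2): rows 3, 5 → {B,C} takes values {(S79, 90), (S24, 86)} — violation
(A=Y99, D=2): row 4 → {B,C} = (S64, 89) ✓
(A=Y88, D=12): rows 7, 10 → {B,C} = (S79, 96), (S79, 96) ✓
(A=Y57, D=9): rows 11, 13 → {B,C} = (S72, 93), (S72, 93) ✓
(A=Y57, D=3): row 12 → {B,C} = (S53, 84) ✓
Two rows agree on AD but differ on BC, so AD → BC does not hold.

No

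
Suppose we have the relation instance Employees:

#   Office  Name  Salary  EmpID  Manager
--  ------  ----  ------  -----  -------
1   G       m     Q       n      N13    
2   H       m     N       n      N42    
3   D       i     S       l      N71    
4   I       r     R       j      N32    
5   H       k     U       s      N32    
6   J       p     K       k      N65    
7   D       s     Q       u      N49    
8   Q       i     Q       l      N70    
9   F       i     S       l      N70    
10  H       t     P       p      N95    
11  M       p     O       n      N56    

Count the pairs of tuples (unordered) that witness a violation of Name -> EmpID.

1

Name=m: all 2 rows agree on EmpID — 0 pairs.
Name=i: all 3 rows agree on EmpID — 0 pairs.
Name=p: violating pairs (6,11) — 1 pair.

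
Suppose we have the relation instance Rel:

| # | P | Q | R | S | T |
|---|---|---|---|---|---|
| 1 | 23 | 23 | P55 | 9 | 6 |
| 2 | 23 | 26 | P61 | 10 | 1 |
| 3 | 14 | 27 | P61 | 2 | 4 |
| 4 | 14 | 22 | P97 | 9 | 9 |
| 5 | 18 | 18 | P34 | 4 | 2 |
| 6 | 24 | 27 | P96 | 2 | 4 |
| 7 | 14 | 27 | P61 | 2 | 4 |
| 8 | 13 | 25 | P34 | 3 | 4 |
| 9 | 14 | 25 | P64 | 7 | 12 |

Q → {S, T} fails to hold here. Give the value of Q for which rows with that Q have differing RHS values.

25

Q=23: row 1 → {S,T} = (9, 6) ✓
Q=26: row 2 → {S,T} = (10, 1) ✓
Q=27: rows 3, 6, 7 → {S,T} = (2, 4), (2, 4), (2, 4) ✓
Q=22: row 4 → {S,T} = (9, 9) ✓
Q=18: row 5 → {S,T} = (4, 2) ✓
Q=25: rows 8, 9 → {S,T} takes values {(3, 4), (7, 12)} — violation
The only Q value with inconsistent RHS is Q=25.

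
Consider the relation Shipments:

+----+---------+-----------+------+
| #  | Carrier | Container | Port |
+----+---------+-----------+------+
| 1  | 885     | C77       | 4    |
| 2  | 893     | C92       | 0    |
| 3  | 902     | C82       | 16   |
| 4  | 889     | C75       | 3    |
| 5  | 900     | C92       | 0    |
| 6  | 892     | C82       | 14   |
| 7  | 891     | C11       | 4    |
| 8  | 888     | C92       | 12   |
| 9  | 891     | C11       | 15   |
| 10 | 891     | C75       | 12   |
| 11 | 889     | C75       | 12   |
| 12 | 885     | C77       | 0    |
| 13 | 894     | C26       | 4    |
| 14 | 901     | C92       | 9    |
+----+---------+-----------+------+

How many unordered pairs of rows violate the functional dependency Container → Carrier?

Container=C77: all 2 rows agree on Carrier — 0 pairs.
Container=C92: violating pairs (2,5), (2,8), (2,14), (5,8), (5,14), (8,14) — 6 pairs.
Container=C82: violating pairs (3,6) — 1 pair.
Container=C75: violating pairs (4,10), (10,11) — 2 pairs.
Container=C11: all 2 rows agree on Carrier — 0 pairs.

9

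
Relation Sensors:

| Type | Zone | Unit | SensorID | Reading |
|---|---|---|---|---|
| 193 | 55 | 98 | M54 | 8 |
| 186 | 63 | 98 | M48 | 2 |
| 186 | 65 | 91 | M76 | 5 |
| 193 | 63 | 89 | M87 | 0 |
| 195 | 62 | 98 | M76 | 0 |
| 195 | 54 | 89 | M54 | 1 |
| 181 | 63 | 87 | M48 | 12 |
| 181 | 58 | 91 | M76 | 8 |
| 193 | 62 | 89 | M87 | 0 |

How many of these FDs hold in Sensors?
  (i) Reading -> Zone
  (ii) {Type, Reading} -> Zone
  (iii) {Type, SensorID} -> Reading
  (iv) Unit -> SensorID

1

(i) Reading -> Zone: Reading=8: 2 rows → Zone takes values {55, 58} — violation; Reading=0: 3 rows → Zone takes values {63, 62} — violation — fails.
(ii) {Type, Reading} -> Zone: (Type=193, Reading=0): 2 rows → Zone takes values {63, 62} — violation — fails.
(iii) {Type, SensorID} -> Reading: every LHS value maps to a single RHS value — holds.
(iv) Unit -> SensorID: Unit=98: 3 rows → SensorID takes values {M54, M48, M76} — violation; Unit=89: 3 rows → SensorID takes values {M87, M54} — violation — fails.
1 of the 4 dependencies holds.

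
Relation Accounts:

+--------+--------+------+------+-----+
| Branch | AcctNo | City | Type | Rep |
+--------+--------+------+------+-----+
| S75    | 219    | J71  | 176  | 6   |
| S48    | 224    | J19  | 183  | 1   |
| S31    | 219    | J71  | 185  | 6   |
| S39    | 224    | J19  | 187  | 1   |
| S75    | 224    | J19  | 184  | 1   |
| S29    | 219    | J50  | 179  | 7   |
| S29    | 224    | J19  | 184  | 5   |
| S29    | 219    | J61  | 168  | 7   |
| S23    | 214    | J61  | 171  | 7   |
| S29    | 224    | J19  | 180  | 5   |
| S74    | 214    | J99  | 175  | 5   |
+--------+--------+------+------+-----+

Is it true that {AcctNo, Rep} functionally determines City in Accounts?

No

(AcctNo=219, Rep=6): 2 rows → City = J71, J71 ✓
(AcctNo=224, Rep=1): 3 rows → City = J19, J19, J19 ✓
(AcctNo=219, Rep=7): 2 rows → City takes values {J50, J61} — violation
(AcctNo=224, Rep=5): 2 rows → City = J19, J19 ✓
(AcctNo=214, Rep=7): 1 row → City = J61 ✓
(AcctNo=214, Rep=5): 1 row → City = J99 ✓
Two rows agree on {AcctNo, Rep} but differ on City, so {AcctNo, Rep} → City does not hold.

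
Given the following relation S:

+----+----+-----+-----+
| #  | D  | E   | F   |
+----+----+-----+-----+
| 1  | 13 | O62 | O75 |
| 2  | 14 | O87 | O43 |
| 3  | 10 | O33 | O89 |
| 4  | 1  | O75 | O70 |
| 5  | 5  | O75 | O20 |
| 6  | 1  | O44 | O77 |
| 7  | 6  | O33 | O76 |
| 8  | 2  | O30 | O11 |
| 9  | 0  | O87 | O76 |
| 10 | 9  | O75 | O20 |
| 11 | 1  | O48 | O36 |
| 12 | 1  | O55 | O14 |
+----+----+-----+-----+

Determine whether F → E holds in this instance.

No

F=O75: row 1 → E = O62 ✓
F=O43: row 2 → E = O87 ✓
F=O89: row 3 → E = O33 ✓
F=O70: row 4 → E = O75 ✓
F=O20: rows 5, 10 → E = O75, O75 ✓
F=O77: row 6 → E = O44 ✓
F=O76: rows 7, 9 → E takes values {O33, O87} — violation
F=O11: row 8 → E = O30 ✓
F=O36: row 11 → E = O48 ✓
F=O14: row 12 → E = O55 ✓
Two rows agree on F but differ on E, so F → E does not hold.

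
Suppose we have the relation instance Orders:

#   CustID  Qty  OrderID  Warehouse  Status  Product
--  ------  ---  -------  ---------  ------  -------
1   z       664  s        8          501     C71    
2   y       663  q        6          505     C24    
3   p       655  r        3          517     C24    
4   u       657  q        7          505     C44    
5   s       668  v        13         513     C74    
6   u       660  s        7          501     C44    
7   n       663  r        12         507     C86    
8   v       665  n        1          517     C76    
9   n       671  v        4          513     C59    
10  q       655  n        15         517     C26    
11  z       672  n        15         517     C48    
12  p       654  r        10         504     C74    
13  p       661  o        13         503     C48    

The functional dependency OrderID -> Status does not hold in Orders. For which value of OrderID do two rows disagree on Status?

r

OrderID=s: rows 1, 6 → Status = 501, 501 ✓
OrderID=q: rows 2, 4 → Status = 505, 505 ✓
OrderID=r: rows 3, 7, 12 → Status takes values {517, 507, 504} — violation
OrderID=v: rows 5, 9 → Status = 513, 513 ✓
OrderID=n: rows 8, 10, 11 → Status = 517, 517, 517 ✓
OrderID=o: row 13 → Status = 503 ✓
The only OrderID value with inconsistent Status is OrderID=r.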